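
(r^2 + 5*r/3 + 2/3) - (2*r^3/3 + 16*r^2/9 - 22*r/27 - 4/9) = -2*r^3/3 - 7*r^2/9 + 67*r/27 + 10/9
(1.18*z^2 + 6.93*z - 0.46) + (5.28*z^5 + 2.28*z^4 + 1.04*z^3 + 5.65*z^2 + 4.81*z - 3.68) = 5.28*z^5 + 2.28*z^4 + 1.04*z^3 + 6.83*z^2 + 11.74*z - 4.14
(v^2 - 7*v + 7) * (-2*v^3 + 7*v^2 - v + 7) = -2*v^5 + 21*v^4 - 64*v^3 + 63*v^2 - 56*v + 49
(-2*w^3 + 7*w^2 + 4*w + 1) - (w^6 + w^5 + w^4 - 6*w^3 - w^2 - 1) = -w^6 - w^5 - w^4 + 4*w^3 + 8*w^2 + 4*w + 2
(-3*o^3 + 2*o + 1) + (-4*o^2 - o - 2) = -3*o^3 - 4*o^2 + o - 1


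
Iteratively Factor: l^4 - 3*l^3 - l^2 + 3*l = (l)*(l^3 - 3*l^2 - l + 3) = l*(l - 3)*(l^2 - 1) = l*(l - 3)*(l - 1)*(l + 1)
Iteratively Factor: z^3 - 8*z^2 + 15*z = (z - 5)*(z^2 - 3*z) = (z - 5)*(z - 3)*(z)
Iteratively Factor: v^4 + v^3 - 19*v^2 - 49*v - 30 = (v + 1)*(v^3 - 19*v - 30) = (v + 1)*(v + 2)*(v^2 - 2*v - 15) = (v - 5)*(v + 1)*(v + 2)*(v + 3)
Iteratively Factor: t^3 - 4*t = (t + 2)*(t^2 - 2*t) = t*(t + 2)*(t - 2)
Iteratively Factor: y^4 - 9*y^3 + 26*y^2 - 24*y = (y - 2)*(y^3 - 7*y^2 + 12*y) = (y - 4)*(y - 2)*(y^2 - 3*y) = (y - 4)*(y - 3)*(y - 2)*(y)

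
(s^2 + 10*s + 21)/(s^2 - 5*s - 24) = (s + 7)/(s - 8)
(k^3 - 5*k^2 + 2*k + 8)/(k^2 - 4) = (k^2 - 3*k - 4)/(k + 2)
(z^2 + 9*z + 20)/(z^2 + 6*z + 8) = (z + 5)/(z + 2)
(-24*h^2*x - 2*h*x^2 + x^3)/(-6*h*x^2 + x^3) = (4*h + x)/x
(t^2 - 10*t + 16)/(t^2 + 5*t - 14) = (t - 8)/(t + 7)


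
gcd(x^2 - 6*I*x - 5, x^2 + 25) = x - 5*I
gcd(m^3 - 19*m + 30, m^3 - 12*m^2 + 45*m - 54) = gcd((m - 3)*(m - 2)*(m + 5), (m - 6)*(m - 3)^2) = m - 3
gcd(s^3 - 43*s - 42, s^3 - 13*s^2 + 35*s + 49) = s^2 - 6*s - 7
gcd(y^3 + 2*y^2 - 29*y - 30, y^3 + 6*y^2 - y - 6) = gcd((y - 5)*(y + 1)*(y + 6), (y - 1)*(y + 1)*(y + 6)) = y^2 + 7*y + 6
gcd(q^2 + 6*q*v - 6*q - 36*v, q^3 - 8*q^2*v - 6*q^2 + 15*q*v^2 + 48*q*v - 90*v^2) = q - 6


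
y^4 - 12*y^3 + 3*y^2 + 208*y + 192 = (y - 8)^2*(y + 1)*(y + 3)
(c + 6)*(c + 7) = c^2 + 13*c + 42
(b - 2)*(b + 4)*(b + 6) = b^3 + 8*b^2 + 4*b - 48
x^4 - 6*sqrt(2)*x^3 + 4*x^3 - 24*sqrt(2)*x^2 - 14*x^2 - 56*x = x*(x + 4)*(x - 7*sqrt(2))*(x + sqrt(2))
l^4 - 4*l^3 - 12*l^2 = l^2*(l - 6)*(l + 2)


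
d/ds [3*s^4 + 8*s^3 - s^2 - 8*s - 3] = 12*s^3 + 24*s^2 - 2*s - 8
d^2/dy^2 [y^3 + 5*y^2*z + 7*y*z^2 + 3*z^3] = 6*y + 10*z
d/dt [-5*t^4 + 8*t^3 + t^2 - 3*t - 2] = -20*t^3 + 24*t^2 + 2*t - 3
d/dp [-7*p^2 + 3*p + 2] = 3 - 14*p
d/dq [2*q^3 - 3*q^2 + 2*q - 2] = 6*q^2 - 6*q + 2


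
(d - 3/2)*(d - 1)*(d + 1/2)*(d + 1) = d^4 - d^3 - 7*d^2/4 + d + 3/4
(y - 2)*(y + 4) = y^2 + 2*y - 8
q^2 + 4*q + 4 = (q + 2)^2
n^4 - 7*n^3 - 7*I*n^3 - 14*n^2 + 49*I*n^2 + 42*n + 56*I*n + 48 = (n - 8)*(n - 6*I)*(-I*n - I)*(I*n + 1)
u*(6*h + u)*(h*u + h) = 6*h^2*u^2 + 6*h^2*u + h*u^3 + h*u^2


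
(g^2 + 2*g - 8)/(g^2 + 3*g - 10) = (g + 4)/(g + 5)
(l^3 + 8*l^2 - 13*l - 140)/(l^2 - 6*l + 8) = (l^2 + 12*l + 35)/(l - 2)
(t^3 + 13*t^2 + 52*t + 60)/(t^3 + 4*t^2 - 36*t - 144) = (t^2 + 7*t + 10)/(t^2 - 2*t - 24)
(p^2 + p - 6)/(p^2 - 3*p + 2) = (p + 3)/(p - 1)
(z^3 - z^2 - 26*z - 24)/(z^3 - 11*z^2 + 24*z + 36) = (z + 4)/(z - 6)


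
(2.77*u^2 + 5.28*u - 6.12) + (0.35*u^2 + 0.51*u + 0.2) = 3.12*u^2 + 5.79*u - 5.92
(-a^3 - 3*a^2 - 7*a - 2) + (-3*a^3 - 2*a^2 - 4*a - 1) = -4*a^3 - 5*a^2 - 11*a - 3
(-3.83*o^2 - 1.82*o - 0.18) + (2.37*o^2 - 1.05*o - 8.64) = -1.46*o^2 - 2.87*o - 8.82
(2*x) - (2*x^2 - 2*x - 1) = -2*x^2 + 4*x + 1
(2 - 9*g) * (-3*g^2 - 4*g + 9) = 27*g^3 + 30*g^2 - 89*g + 18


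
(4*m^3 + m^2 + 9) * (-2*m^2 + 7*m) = -8*m^5 + 26*m^4 + 7*m^3 - 18*m^2 + 63*m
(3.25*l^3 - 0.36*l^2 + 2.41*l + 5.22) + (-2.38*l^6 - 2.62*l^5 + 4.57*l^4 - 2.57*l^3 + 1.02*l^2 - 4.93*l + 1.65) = -2.38*l^6 - 2.62*l^5 + 4.57*l^4 + 0.68*l^3 + 0.66*l^2 - 2.52*l + 6.87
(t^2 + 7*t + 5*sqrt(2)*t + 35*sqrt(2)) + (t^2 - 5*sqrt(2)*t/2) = 2*t^2 + 5*sqrt(2)*t/2 + 7*t + 35*sqrt(2)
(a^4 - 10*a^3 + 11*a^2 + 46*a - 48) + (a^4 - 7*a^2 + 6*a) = 2*a^4 - 10*a^3 + 4*a^2 + 52*a - 48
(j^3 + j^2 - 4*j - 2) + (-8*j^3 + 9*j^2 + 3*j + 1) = -7*j^3 + 10*j^2 - j - 1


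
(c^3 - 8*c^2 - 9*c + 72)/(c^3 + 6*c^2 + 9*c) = (c^2 - 11*c + 24)/(c*(c + 3))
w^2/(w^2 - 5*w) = w/(w - 5)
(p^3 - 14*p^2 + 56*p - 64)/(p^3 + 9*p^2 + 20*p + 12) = (p^3 - 14*p^2 + 56*p - 64)/(p^3 + 9*p^2 + 20*p + 12)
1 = 1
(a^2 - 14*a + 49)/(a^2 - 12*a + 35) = (a - 7)/(a - 5)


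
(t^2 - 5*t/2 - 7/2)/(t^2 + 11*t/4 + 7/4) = 2*(2*t - 7)/(4*t + 7)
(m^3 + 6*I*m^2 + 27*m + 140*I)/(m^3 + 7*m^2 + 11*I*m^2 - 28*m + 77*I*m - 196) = (m - 5*I)/(m + 7)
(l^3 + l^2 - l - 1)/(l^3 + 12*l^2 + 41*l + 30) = (l^2 - 1)/(l^2 + 11*l + 30)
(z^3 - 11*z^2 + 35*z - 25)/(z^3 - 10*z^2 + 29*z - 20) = (z - 5)/(z - 4)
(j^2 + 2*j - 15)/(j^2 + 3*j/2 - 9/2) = 2*(j^2 + 2*j - 15)/(2*j^2 + 3*j - 9)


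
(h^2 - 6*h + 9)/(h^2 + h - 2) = (h^2 - 6*h + 9)/(h^2 + h - 2)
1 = 1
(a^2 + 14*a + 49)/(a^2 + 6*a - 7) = (a + 7)/(a - 1)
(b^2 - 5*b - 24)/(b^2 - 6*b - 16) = (b + 3)/(b + 2)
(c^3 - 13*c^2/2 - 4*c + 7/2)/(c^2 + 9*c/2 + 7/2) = (2*c^2 - 15*c + 7)/(2*c + 7)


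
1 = 1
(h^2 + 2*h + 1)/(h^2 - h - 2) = (h + 1)/(h - 2)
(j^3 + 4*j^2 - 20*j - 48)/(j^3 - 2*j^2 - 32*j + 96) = (j + 2)/(j - 4)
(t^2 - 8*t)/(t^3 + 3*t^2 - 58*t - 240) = t/(t^2 + 11*t + 30)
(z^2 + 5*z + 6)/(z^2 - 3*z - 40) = (z^2 + 5*z + 6)/(z^2 - 3*z - 40)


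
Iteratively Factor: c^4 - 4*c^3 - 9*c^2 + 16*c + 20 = (c - 2)*(c^3 - 2*c^2 - 13*c - 10) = (c - 2)*(c + 1)*(c^2 - 3*c - 10) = (c - 2)*(c + 1)*(c + 2)*(c - 5)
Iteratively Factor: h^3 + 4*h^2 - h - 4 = (h + 4)*(h^2 - 1) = (h - 1)*(h + 4)*(h + 1)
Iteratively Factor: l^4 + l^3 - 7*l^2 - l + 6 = (l - 2)*(l^3 + 3*l^2 - l - 3) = (l - 2)*(l - 1)*(l^2 + 4*l + 3) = (l - 2)*(l - 1)*(l + 1)*(l + 3)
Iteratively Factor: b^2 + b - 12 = (b + 4)*(b - 3)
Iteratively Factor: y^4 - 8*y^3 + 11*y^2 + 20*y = (y)*(y^3 - 8*y^2 + 11*y + 20) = y*(y + 1)*(y^2 - 9*y + 20) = y*(y - 5)*(y + 1)*(y - 4)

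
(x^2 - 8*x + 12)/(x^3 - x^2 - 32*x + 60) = (x - 6)/(x^2 + x - 30)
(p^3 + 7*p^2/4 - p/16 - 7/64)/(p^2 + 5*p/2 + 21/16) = (16*p^2 - 1)/(4*(4*p + 3))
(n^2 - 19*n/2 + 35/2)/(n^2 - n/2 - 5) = (n - 7)/(n + 2)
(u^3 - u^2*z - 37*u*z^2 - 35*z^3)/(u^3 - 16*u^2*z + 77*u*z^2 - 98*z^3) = (u^2 + 6*u*z + 5*z^2)/(u^2 - 9*u*z + 14*z^2)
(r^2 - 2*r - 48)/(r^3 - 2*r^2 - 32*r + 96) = (r - 8)/(r^2 - 8*r + 16)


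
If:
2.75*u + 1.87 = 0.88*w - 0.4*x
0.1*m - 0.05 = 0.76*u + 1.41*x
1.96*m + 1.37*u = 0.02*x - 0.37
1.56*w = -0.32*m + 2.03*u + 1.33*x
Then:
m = 0.59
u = -1.10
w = -1.04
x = 0.60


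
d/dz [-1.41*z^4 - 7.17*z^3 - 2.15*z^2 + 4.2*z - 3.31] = -5.64*z^3 - 21.51*z^2 - 4.3*z + 4.2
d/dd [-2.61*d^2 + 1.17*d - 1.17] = 1.17 - 5.22*d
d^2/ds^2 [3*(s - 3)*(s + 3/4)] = 6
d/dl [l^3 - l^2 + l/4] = 3*l^2 - 2*l + 1/4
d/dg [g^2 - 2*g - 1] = 2*g - 2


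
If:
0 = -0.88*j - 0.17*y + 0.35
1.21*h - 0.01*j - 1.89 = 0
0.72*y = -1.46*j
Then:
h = 1.57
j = 0.65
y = -1.33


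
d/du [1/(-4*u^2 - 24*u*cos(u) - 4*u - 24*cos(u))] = (-6*u*sin(u) + 2*u + 6*sqrt(2)*cos(u + pi/4) + 1)/(4*(u + 1)^2*(u + 6*cos(u))^2)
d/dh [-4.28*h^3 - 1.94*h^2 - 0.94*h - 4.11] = -12.84*h^2 - 3.88*h - 0.94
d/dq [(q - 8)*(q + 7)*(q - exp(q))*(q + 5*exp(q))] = 4*q^3*exp(q) + 4*q^3 - 10*q^2*exp(2*q) + 8*q^2*exp(q) - 3*q^2 - 232*q*exp(q) - 112*q + 565*exp(2*q) - 224*exp(q)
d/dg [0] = 0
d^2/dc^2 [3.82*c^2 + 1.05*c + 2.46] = 7.64000000000000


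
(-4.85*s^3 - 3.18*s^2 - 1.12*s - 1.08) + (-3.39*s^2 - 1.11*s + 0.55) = -4.85*s^3 - 6.57*s^2 - 2.23*s - 0.53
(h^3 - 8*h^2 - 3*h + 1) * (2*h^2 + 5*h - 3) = 2*h^5 - 11*h^4 - 49*h^3 + 11*h^2 + 14*h - 3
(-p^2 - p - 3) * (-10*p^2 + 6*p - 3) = 10*p^4 + 4*p^3 + 27*p^2 - 15*p + 9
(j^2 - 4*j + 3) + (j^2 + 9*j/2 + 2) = 2*j^2 + j/2 + 5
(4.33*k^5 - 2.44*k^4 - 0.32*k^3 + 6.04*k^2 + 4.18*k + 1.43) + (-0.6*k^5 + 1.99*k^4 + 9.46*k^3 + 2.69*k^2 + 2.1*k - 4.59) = 3.73*k^5 - 0.45*k^4 + 9.14*k^3 + 8.73*k^2 + 6.28*k - 3.16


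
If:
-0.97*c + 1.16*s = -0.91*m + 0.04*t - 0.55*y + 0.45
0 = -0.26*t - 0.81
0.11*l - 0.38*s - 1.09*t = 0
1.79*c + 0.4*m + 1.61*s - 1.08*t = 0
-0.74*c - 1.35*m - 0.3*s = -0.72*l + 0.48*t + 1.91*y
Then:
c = -0.023398413206386*y - 3.34985731245899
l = 0.922013590926933*y - 18.5708692922521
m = -0.969559251909053*y - 7.75176586907799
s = 0.266898671057796*y + 3.56045686479342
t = -3.12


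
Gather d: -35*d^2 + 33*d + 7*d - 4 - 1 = -35*d^2 + 40*d - 5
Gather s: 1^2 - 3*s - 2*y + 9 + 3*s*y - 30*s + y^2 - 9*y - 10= s*(3*y - 33) + y^2 - 11*y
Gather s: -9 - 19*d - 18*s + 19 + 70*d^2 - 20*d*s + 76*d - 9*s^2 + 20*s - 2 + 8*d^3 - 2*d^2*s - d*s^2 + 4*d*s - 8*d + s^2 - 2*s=8*d^3 + 70*d^2 + 49*d + s^2*(-d - 8) + s*(-2*d^2 - 16*d) + 8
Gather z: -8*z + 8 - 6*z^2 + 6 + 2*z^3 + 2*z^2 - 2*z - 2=2*z^3 - 4*z^2 - 10*z + 12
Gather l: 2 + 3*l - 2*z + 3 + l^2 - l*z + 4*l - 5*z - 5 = l^2 + l*(7 - z) - 7*z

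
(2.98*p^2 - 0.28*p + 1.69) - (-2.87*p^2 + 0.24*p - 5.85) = 5.85*p^2 - 0.52*p + 7.54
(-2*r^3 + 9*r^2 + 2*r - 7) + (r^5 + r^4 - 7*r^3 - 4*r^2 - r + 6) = r^5 + r^4 - 9*r^3 + 5*r^2 + r - 1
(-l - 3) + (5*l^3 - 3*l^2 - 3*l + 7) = 5*l^3 - 3*l^2 - 4*l + 4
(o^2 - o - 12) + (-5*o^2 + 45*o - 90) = -4*o^2 + 44*o - 102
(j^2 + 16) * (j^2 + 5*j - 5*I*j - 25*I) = j^4 + 5*j^3 - 5*I*j^3 + 16*j^2 - 25*I*j^2 + 80*j - 80*I*j - 400*I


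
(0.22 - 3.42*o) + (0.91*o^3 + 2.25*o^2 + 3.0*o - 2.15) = 0.91*o^3 + 2.25*o^2 - 0.42*o - 1.93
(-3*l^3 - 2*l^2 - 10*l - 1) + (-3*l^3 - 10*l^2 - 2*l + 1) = -6*l^3 - 12*l^2 - 12*l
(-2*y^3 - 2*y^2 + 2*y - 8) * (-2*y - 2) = 4*y^4 + 8*y^3 + 12*y + 16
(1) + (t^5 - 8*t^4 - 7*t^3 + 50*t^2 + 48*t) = t^5 - 8*t^4 - 7*t^3 + 50*t^2 + 48*t + 1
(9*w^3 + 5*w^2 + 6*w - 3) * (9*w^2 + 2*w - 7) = 81*w^5 + 63*w^4 + w^3 - 50*w^2 - 48*w + 21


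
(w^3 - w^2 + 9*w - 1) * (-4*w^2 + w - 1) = -4*w^5 + 5*w^4 - 38*w^3 + 14*w^2 - 10*w + 1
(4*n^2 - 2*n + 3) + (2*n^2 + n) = 6*n^2 - n + 3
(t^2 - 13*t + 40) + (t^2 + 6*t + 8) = 2*t^2 - 7*t + 48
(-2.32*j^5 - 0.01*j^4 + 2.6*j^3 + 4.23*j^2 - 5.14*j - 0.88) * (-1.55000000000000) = 3.596*j^5 + 0.0155*j^4 - 4.03*j^3 - 6.5565*j^2 + 7.967*j + 1.364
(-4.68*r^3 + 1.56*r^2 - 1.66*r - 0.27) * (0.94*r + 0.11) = -4.3992*r^4 + 0.9516*r^3 - 1.3888*r^2 - 0.4364*r - 0.0297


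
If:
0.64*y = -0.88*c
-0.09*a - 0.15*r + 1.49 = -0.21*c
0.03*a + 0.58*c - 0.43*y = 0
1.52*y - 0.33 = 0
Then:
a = 6.16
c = -0.16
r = 6.01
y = 0.22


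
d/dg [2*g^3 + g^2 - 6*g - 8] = 6*g^2 + 2*g - 6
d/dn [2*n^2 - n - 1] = 4*n - 1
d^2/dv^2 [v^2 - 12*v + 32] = 2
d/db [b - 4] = 1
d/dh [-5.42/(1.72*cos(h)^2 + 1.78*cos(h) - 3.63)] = -(18.6448*cos(h) + 9.6476)*sin(h)/(1.72*cos(h)^2 + 1.78*cos(h) - 3.63)^2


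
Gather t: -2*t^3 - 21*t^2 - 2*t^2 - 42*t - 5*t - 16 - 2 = -2*t^3 - 23*t^2 - 47*t - 18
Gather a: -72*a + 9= 9 - 72*a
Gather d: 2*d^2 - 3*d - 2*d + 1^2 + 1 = 2*d^2 - 5*d + 2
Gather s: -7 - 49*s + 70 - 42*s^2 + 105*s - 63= -42*s^2 + 56*s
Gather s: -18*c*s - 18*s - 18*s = s*(-18*c - 36)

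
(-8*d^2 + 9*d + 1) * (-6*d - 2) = 48*d^3 - 38*d^2 - 24*d - 2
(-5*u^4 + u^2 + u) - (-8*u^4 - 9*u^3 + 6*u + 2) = 3*u^4 + 9*u^3 + u^2 - 5*u - 2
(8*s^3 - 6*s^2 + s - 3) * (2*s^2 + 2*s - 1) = 16*s^5 + 4*s^4 - 18*s^3 + 2*s^2 - 7*s + 3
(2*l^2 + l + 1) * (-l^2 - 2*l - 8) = -2*l^4 - 5*l^3 - 19*l^2 - 10*l - 8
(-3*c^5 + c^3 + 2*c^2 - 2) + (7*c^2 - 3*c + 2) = -3*c^5 + c^3 + 9*c^2 - 3*c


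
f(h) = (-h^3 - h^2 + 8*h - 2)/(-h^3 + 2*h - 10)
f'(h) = (3*h^2 - 2)*(-h^3 - h^2 + 8*h - 2)/(-h^3 + 2*h - 10)^2 + (-3*h^2 - 2*h + 8)/(-h^3 + 2*h - 10) = (-h^4 + 12*h^3 + 22*h^2 + 20*h - 76)/(h^6 - 4*h^4 + 20*h^3 + 4*h^2 - 40*h + 100)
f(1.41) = -0.45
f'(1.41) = 0.26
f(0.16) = 0.08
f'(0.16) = -0.77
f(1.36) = -0.46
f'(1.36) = 0.19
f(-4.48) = 0.45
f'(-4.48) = -0.24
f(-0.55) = 0.60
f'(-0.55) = -0.69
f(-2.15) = 3.18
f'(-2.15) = -8.30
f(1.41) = -0.45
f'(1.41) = 0.26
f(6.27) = 0.97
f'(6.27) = 0.04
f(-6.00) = 0.67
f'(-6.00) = -0.09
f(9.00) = 1.03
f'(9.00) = 0.01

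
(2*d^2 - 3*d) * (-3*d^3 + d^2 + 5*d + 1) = -6*d^5 + 11*d^4 + 7*d^3 - 13*d^2 - 3*d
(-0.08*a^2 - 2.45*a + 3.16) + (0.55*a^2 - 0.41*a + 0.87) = 0.47*a^2 - 2.86*a + 4.03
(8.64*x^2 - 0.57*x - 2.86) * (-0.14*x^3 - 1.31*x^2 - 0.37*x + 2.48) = -1.2096*x^5 - 11.2386*x^4 - 2.0497*x^3 + 25.3847*x^2 - 0.3554*x - 7.0928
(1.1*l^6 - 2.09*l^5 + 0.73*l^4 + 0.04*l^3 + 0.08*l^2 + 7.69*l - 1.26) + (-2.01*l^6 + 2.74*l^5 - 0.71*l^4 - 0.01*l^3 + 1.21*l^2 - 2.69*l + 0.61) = -0.91*l^6 + 0.65*l^5 + 0.02*l^4 + 0.03*l^3 + 1.29*l^2 + 5.0*l - 0.65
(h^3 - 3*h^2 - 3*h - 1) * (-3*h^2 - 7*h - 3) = -3*h^5 + 2*h^4 + 27*h^3 + 33*h^2 + 16*h + 3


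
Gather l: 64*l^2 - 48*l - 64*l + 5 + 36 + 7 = 64*l^2 - 112*l + 48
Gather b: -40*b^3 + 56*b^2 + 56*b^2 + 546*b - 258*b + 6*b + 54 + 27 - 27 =-40*b^3 + 112*b^2 + 294*b + 54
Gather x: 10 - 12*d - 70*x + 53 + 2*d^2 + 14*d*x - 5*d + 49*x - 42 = 2*d^2 - 17*d + x*(14*d - 21) + 21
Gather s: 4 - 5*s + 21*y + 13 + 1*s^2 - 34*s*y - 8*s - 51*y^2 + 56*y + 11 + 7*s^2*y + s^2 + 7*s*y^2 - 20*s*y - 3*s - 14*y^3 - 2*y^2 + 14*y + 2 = s^2*(7*y + 2) + s*(7*y^2 - 54*y - 16) - 14*y^3 - 53*y^2 + 91*y + 30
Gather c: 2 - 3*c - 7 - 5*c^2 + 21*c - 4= -5*c^2 + 18*c - 9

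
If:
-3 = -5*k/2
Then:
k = 6/5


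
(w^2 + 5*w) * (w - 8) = w^3 - 3*w^2 - 40*w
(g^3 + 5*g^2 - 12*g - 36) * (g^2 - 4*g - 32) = g^5 + g^4 - 64*g^3 - 148*g^2 + 528*g + 1152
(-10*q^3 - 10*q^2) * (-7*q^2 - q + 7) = 70*q^5 + 80*q^4 - 60*q^3 - 70*q^2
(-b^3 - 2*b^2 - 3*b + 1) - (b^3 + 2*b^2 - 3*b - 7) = -2*b^3 - 4*b^2 + 8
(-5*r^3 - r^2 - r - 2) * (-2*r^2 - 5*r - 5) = 10*r^5 + 27*r^4 + 32*r^3 + 14*r^2 + 15*r + 10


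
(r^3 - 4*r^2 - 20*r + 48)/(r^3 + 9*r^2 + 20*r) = (r^2 - 8*r + 12)/(r*(r + 5))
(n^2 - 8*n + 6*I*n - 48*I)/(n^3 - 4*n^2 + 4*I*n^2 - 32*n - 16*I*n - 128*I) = (n + 6*I)/(n^2 + 4*n*(1 + I) + 16*I)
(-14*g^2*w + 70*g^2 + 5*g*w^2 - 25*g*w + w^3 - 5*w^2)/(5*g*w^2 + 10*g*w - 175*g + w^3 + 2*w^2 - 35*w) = (-14*g^2 + 5*g*w + w^2)/(5*g*w + 35*g + w^2 + 7*w)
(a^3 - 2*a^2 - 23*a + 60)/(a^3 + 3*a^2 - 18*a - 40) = (a - 3)/(a + 2)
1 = 1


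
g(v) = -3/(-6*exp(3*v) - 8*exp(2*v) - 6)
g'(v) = -3*(18*exp(3*v) + 16*exp(2*v))/(-6*exp(3*v) - 8*exp(2*v) - 6)^2 = (-27*exp(v)/2 - 12)*exp(2*v)/(3*exp(3*v) + 4*exp(2*v) + 3)^2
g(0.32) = 0.08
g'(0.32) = -0.17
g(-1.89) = 0.48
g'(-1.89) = -0.03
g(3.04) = 0.00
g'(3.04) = -0.00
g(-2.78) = 0.50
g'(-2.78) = -0.01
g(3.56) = 0.00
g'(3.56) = -0.00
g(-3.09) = 0.50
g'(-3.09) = -0.00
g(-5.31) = 0.50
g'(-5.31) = -0.00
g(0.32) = 0.08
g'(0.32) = -0.17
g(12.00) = 0.00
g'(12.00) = 0.00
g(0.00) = 0.15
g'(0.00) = -0.26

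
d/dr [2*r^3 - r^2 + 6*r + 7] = 6*r^2 - 2*r + 6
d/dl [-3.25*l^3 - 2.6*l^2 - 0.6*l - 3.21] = -9.75*l^2 - 5.2*l - 0.6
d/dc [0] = 0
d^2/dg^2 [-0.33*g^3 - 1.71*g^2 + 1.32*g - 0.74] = -1.98*g - 3.42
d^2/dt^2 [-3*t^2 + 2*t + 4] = -6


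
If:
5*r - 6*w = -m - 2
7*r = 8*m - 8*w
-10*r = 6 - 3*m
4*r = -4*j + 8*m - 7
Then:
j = -1483/308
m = -166/77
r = -96/77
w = -82/77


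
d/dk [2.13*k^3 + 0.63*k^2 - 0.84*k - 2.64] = 6.39*k^2 + 1.26*k - 0.84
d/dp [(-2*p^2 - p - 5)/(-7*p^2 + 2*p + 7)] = (-11*p^2 - 98*p + 3)/(49*p^4 - 28*p^3 - 94*p^2 + 28*p + 49)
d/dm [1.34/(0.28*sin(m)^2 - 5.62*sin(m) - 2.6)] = (7.5308 - 0.7504*sin(m))*cos(m)/(-0.28*sin(m)^2 + 5.62*sin(m) + 2.6)^2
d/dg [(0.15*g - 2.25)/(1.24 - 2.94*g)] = (7.97196 - 18.90126*g)/(2.94*g - 1.24)^3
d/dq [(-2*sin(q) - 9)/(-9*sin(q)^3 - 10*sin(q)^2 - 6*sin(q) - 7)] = -(36*sin(q)^3 + 263*sin(q)^2 + 180*sin(q) + 40)*cos(q)/(9*sin(q)^3 + 10*sin(q)^2 + 6*sin(q) + 7)^2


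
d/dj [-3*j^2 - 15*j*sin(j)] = -15*j*cos(j) - 6*j - 15*sin(j)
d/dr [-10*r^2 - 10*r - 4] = -20*r - 10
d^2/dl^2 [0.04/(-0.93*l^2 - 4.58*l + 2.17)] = (0.069192*l^2 + 0.340752*l - 0.04*(1.86*l + 4.58)*(3.72*l + 9.16) - 0.161448)/(0.93*l^2 + 4.58*l - 2.17)^3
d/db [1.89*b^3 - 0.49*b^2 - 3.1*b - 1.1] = 5.67*b^2 - 0.98*b - 3.1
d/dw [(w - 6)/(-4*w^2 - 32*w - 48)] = (-w^2 - 8*w + 2*(w - 6)*(w + 4) - 12)/(4*(w^2 + 8*w + 12)^2)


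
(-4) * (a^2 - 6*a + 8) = -4*a^2 + 24*a - 32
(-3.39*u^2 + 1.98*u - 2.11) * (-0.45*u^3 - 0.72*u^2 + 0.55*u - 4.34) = 1.5255*u^5 + 1.5498*u^4 - 2.3406*u^3 + 17.3208*u^2 - 9.7537*u + 9.1574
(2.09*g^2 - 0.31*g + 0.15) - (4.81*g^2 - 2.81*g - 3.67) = -2.72*g^2 + 2.5*g + 3.82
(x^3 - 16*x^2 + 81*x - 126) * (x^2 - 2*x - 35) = x^5 - 18*x^4 + 78*x^3 + 272*x^2 - 2583*x + 4410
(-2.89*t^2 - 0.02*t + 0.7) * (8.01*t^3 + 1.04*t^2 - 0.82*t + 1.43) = -23.1489*t^5 - 3.1658*t^4 + 7.956*t^3 - 3.3883*t^2 - 0.6026*t + 1.001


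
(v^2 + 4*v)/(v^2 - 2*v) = (v + 4)/(v - 2)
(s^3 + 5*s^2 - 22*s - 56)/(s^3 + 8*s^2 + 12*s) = (s^2 + 3*s - 28)/(s*(s + 6))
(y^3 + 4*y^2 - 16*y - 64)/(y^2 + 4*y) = y - 16/y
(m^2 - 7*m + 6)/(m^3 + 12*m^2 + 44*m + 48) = (m^2 - 7*m + 6)/(m^3 + 12*m^2 + 44*m + 48)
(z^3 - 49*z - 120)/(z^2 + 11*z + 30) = (z^2 - 5*z - 24)/(z + 6)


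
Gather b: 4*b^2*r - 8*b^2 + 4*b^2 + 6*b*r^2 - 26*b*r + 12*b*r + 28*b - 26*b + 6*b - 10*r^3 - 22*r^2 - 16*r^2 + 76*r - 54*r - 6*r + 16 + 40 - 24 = b^2*(4*r - 4) + b*(6*r^2 - 14*r + 8) - 10*r^3 - 38*r^2 + 16*r + 32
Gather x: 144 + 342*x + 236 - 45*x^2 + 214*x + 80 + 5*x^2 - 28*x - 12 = -40*x^2 + 528*x + 448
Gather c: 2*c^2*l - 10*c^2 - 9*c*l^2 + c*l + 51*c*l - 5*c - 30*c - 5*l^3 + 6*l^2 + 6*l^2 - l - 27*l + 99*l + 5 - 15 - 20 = c^2*(2*l - 10) + c*(-9*l^2 + 52*l - 35) - 5*l^3 + 12*l^2 + 71*l - 30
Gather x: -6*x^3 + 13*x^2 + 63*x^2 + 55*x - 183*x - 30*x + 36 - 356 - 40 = -6*x^3 + 76*x^2 - 158*x - 360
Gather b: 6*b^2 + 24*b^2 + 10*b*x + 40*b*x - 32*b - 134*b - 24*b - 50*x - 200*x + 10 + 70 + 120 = 30*b^2 + b*(50*x - 190) - 250*x + 200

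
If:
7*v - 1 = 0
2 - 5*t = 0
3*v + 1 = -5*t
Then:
No Solution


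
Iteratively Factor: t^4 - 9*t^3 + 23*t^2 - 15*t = (t)*(t^3 - 9*t^2 + 23*t - 15) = t*(t - 3)*(t^2 - 6*t + 5) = t*(t - 5)*(t - 3)*(t - 1)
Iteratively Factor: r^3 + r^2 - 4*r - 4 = (r + 2)*(r^2 - r - 2) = (r + 1)*(r + 2)*(r - 2)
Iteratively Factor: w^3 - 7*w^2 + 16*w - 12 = (w - 2)*(w^2 - 5*w + 6) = (w - 3)*(w - 2)*(w - 2)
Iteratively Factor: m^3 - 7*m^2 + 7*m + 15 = (m + 1)*(m^2 - 8*m + 15) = (m - 5)*(m + 1)*(m - 3)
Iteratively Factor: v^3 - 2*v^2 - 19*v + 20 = (v - 1)*(v^2 - v - 20) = (v - 1)*(v + 4)*(v - 5)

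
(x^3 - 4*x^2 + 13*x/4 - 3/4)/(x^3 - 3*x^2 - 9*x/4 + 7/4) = (2*x^2 - 7*x + 3)/(2*x^2 - 5*x - 7)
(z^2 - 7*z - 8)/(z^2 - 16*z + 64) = (z + 1)/(z - 8)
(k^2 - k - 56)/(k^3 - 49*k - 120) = (k + 7)/(k^2 + 8*k + 15)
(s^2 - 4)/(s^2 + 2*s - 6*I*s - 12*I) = (s - 2)/(s - 6*I)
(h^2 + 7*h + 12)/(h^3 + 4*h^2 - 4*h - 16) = (h + 3)/(h^2 - 4)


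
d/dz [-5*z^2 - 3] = -10*z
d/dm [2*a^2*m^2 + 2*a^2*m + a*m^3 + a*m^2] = a*(4*a*m + 2*a + 3*m^2 + 2*m)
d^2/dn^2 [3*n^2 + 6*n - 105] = 6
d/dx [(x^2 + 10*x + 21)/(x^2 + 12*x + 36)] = 2*(x + 9)/(x^3 + 18*x^2 + 108*x + 216)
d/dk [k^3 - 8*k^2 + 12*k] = 3*k^2 - 16*k + 12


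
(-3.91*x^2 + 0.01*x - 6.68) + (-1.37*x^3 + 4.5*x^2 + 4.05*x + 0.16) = -1.37*x^3 + 0.59*x^2 + 4.06*x - 6.52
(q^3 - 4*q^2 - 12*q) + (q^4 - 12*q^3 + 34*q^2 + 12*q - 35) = q^4 - 11*q^3 + 30*q^2 - 35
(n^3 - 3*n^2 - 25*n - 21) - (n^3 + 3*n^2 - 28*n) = -6*n^2 + 3*n - 21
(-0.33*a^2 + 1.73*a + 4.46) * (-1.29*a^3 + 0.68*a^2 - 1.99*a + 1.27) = 0.4257*a^5 - 2.4561*a^4 - 3.9203*a^3 - 0.829*a^2 - 6.6783*a + 5.6642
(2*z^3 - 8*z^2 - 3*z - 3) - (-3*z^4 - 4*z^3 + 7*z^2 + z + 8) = 3*z^4 + 6*z^3 - 15*z^2 - 4*z - 11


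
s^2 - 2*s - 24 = (s - 6)*(s + 4)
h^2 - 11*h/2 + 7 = (h - 7/2)*(h - 2)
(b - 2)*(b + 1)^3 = b^4 + b^3 - 3*b^2 - 5*b - 2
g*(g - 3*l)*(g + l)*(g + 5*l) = g^4 + 3*g^3*l - 13*g^2*l^2 - 15*g*l^3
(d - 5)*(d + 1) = d^2 - 4*d - 5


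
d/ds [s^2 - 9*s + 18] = 2*s - 9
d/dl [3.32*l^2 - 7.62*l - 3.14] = 6.64*l - 7.62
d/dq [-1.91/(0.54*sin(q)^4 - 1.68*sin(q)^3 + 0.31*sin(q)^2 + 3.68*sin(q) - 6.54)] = (4.1256*sin(q)^3 - 9.6264*sin(q)^2 + 1.1842*sin(q) + 7.0288)*cos(q)/(0.54*sin(q)^4 - 1.68*sin(q)^3 + 0.31*sin(q)^2 + 3.68*sin(q) - 6.54)^2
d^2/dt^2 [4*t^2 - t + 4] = 8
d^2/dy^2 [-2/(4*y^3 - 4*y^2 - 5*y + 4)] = 4*(4*(3*y - 1)*(4*y^3 - 4*y^2 - 5*y + 4) - (-12*y^2 + 8*y + 5)^2)/(4*y^3 - 4*y^2 - 5*y + 4)^3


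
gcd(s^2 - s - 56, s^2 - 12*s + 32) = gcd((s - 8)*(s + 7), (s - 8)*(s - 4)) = s - 8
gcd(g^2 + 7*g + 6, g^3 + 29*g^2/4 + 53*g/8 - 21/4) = g + 6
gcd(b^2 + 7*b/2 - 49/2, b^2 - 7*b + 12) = 1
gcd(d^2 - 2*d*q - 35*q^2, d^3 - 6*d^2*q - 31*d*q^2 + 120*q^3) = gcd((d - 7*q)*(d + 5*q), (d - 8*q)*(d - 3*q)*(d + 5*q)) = d + 5*q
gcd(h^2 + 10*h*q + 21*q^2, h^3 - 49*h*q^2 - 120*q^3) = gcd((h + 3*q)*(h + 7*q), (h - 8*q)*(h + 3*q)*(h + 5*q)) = h + 3*q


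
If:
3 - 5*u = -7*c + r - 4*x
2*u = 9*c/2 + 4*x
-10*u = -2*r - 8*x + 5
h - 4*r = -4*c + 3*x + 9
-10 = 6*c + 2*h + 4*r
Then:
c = -245/129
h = 2191/258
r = -2011/516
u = 1109/1548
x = 1931/774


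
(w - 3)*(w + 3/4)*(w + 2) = w^3 - w^2/4 - 27*w/4 - 9/2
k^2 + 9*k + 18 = (k + 3)*(k + 6)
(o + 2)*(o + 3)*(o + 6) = o^3 + 11*o^2 + 36*o + 36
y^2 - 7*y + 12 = (y - 4)*(y - 3)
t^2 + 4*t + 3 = (t + 1)*(t + 3)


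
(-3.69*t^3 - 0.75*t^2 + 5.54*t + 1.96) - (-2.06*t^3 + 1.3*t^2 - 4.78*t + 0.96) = -1.63*t^3 - 2.05*t^2 + 10.32*t + 1.0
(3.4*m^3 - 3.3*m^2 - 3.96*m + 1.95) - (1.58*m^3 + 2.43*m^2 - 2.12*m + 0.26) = 1.82*m^3 - 5.73*m^2 - 1.84*m + 1.69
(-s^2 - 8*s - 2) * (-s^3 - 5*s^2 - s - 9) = s^5 + 13*s^4 + 43*s^3 + 27*s^2 + 74*s + 18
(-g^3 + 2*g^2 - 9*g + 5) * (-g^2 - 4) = g^5 - 2*g^4 + 13*g^3 - 13*g^2 + 36*g - 20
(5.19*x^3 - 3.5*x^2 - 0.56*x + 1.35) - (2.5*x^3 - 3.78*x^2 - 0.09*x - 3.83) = 2.69*x^3 + 0.28*x^2 - 0.47*x + 5.18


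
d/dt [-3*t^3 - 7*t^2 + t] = -9*t^2 - 14*t + 1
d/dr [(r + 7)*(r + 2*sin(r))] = r + (r + 7)*(2*cos(r) + 1) + 2*sin(r)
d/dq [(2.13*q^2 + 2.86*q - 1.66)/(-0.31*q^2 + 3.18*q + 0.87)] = (7.66*q^2 + 2.677*q + 7.767)/(0.0961*q^4 - 1.9716*q^3 + 9.573*q^2 + 5.5332*q + 0.7569)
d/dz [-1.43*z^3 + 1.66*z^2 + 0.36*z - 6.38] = -4.29*z^2 + 3.32*z + 0.36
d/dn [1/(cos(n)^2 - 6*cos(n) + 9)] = 2*sin(n)/(cos(n) - 3)^3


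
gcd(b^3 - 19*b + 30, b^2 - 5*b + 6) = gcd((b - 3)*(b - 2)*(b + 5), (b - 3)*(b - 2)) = b^2 - 5*b + 6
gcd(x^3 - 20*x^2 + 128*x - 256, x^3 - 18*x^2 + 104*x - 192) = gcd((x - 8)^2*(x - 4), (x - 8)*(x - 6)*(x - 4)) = x^2 - 12*x + 32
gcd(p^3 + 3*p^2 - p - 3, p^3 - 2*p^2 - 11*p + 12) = p^2 + 2*p - 3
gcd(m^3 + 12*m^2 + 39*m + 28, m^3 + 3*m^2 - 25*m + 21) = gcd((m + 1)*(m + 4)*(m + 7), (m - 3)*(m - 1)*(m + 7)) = m + 7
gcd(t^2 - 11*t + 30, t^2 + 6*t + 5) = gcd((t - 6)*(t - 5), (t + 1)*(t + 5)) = 1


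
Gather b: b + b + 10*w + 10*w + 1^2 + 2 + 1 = 2*b + 20*w + 4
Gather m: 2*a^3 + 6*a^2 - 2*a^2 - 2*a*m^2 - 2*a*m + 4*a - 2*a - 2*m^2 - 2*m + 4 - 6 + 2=2*a^3 + 4*a^2 + 2*a + m^2*(-2*a - 2) + m*(-2*a - 2)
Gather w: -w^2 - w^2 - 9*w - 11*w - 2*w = -2*w^2 - 22*w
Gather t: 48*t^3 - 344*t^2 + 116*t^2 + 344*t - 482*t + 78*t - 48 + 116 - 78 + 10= 48*t^3 - 228*t^2 - 60*t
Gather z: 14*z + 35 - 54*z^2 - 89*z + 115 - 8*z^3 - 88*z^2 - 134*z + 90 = -8*z^3 - 142*z^2 - 209*z + 240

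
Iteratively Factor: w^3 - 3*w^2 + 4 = (w - 2)*(w^2 - w - 2) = (w - 2)*(w + 1)*(w - 2)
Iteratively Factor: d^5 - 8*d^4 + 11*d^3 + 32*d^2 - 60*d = (d + 2)*(d^4 - 10*d^3 + 31*d^2 - 30*d) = (d - 2)*(d + 2)*(d^3 - 8*d^2 + 15*d) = d*(d - 2)*(d + 2)*(d^2 - 8*d + 15) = d*(d - 5)*(d - 2)*(d + 2)*(d - 3)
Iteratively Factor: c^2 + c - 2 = (c + 2)*(c - 1)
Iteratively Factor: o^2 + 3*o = (o + 3)*(o)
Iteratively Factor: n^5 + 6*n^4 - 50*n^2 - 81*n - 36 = (n - 3)*(n^4 + 9*n^3 + 27*n^2 + 31*n + 12) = (n - 3)*(n + 3)*(n^3 + 6*n^2 + 9*n + 4) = (n - 3)*(n + 1)*(n + 3)*(n^2 + 5*n + 4) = (n - 3)*(n + 1)^2*(n + 3)*(n + 4)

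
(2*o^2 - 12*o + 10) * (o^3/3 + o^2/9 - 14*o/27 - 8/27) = 2*o^5/3 - 34*o^4/9 + 26*o^3/27 + 182*o^2/27 - 44*o/27 - 80/27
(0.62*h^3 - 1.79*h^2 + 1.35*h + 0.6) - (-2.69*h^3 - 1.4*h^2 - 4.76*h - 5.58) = 3.31*h^3 - 0.39*h^2 + 6.11*h + 6.18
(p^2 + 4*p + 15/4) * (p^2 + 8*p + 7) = p^4 + 12*p^3 + 171*p^2/4 + 58*p + 105/4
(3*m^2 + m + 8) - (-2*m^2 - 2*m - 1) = 5*m^2 + 3*m + 9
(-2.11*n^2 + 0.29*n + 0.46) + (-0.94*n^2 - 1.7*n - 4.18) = -3.05*n^2 - 1.41*n - 3.72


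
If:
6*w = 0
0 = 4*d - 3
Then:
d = 3/4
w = 0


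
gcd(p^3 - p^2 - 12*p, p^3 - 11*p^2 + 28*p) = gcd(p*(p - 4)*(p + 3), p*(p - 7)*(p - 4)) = p^2 - 4*p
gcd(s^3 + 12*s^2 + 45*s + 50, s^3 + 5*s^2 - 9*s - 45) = s + 5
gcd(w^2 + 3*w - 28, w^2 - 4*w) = w - 4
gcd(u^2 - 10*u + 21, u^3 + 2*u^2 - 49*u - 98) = u - 7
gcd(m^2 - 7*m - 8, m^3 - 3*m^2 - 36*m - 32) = m^2 - 7*m - 8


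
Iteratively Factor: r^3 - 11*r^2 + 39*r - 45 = (r - 5)*(r^2 - 6*r + 9) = (r - 5)*(r - 3)*(r - 3)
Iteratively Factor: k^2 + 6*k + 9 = (k + 3)*(k + 3)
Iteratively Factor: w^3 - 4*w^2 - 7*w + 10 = (w - 1)*(w^2 - 3*w - 10) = (w - 1)*(w + 2)*(w - 5)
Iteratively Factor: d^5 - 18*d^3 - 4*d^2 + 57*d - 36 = (d - 1)*(d^4 + d^3 - 17*d^2 - 21*d + 36) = (d - 1)^2*(d^3 + 2*d^2 - 15*d - 36) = (d - 1)^2*(d + 3)*(d^2 - d - 12) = (d - 1)^2*(d + 3)^2*(d - 4)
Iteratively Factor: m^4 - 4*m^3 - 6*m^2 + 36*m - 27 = (m - 3)*(m^3 - m^2 - 9*m + 9) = (m - 3)^2*(m^2 + 2*m - 3) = (m - 3)^2*(m + 3)*(m - 1)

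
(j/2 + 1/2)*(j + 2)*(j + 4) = j^3/2 + 7*j^2/2 + 7*j + 4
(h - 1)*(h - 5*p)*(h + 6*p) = h^3 + h^2*p - h^2 - 30*h*p^2 - h*p + 30*p^2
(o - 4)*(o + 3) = o^2 - o - 12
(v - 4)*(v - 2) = v^2 - 6*v + 8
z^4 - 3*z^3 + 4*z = z*(z - 2)^2*(z + 1)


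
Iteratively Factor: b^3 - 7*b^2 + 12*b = (b - 3)*(b^2 - 4*b) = (b - 4)*(b - 3)*(b)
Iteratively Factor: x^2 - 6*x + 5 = (x - 5)*(x - 1)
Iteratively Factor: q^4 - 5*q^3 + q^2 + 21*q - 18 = (q - 3)*(q^3 - 2*q^2 - 5*q + 6) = (q - 3)*(q - 1)*(q^2 - q - 6) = (q - 3)*(q - 1)*(q + 2)*(q - 3)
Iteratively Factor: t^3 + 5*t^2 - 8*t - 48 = (t + 4)*(t^2 + t - 12) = (t + 4)^2*(t - 3)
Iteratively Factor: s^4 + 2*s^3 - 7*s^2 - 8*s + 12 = (s + 2)*(s^3 - 7*s + 6) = (s - 1)*(s + 2)*(s^2 + s - 6) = (s - 2)*(s - 1)*(s + 2)*(s + 3)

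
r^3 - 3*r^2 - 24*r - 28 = (r - 7)*(r + 2)^2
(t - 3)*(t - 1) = t^2 - 4*t + 3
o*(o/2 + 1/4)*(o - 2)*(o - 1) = o^4/2 - 5*o^3/4 + o^2/4 + o/2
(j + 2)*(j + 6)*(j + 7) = j^3 + 15*j^2 + 68*j + 84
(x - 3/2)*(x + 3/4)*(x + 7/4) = x^3 + x^2 - 39*x/16 - 63/32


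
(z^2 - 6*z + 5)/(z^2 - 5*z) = (z - 1)/z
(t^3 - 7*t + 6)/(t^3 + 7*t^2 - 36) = (t - 1)/(t + 6)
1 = 1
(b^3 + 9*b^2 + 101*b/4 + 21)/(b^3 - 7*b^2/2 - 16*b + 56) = (4*b^2 + 20*b + 21)/(2*(2*b^2 - 15*b + 28))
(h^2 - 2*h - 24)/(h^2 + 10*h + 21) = (h^2 - 2*h - 24)/(h^2 + 10*h + 21)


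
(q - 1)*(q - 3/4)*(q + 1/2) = q^3 - 5*q^2/4 - q/8 + 3/8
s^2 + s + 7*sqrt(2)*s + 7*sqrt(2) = (s + 1)*(s + 7*sqrt(2))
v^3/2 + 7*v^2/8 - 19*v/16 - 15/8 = (v/2 + 1)*(v - 3/2)*(v + 5/4)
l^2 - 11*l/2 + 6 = (l - 4)*(l - 3/2)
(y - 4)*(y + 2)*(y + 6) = y^3 + 4*y^2 - 20*y - 48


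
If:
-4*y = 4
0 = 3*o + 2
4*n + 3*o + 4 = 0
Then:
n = -1/2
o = -2/3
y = -1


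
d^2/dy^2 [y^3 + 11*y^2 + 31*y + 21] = 6*y + 22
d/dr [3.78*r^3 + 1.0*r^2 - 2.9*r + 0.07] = 11.34*r^2 + 2.0*r - 2.9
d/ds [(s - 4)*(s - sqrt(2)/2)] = 2*s - 4 - sqrt(2)/2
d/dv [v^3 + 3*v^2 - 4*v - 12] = 3*v^2 + 6*v - 4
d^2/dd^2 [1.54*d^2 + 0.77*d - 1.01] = 3.08000000000000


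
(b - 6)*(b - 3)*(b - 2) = b^3 - 11*b^2 + 36*b - 36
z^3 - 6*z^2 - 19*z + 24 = (z - 8)*(z - 1)*(z + 3)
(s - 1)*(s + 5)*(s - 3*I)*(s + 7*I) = s^4 + 4*s^3 + 4*I*s^3 + 16*s^2 + 16*I*s^2 + 84*s - 20*I*s - 105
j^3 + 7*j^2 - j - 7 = (j - 1)*(j + 1)*(j + 7)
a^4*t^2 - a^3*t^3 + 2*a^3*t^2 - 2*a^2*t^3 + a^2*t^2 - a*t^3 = a*(a - t)*(a*t + t)^2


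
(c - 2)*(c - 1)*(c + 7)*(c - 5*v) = c^4 - 5*c^3*v + 4*c^3 - 20*c^2*v - 19*c^2 + 95*c*v + 14*c - 70*v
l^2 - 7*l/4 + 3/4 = (l - 1)*(l - 3/4)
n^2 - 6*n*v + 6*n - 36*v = (n + 6)*(n - 6*v)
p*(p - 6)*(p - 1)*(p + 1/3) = p^4 - 20*p^3/3 + 11*p^2/3 + 2*p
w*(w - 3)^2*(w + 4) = w^4 - 2*w^3 - 15*w^2 + 36*w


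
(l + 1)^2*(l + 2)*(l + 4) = l^4 + 8*l^3 + 21*l^2 + 22*l + 8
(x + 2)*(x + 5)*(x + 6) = x^3 + 13*x^2 + 52*x + 60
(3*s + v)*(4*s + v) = 12*s^2 + 7*s*v + v^2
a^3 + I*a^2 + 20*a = a*(a - 4*I)*(a + 5*I)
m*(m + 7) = m^2 + 7*m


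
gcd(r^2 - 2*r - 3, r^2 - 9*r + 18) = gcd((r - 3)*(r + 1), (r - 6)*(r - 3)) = r - 3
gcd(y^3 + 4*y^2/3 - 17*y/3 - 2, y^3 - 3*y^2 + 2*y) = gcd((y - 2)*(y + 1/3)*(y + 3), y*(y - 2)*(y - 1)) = y - 2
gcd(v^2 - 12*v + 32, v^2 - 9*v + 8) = v - 8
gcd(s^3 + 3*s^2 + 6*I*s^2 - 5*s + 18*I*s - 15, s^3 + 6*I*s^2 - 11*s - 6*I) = s + I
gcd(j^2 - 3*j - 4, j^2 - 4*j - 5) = j + 1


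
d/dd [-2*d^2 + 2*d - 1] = 2 - 4*d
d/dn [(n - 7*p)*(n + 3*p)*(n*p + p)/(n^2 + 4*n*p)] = p*(n^4 + 8*n^3*p + 5*n^2*p^2 + 8*n^2*p + 42*n*p^2 + 84*p^3)/(n^2*(n^2 + 8*n*p + 16*p^2))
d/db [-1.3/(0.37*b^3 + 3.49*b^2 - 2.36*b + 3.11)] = (1.443*b^2 + 9.074*b - 3.068)/(0.37*b^3 + 3.49*b^2 - 2.36*b + 3.11)^2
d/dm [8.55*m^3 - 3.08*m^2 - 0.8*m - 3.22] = 25.65*m^2 - 6.16*m - 0.8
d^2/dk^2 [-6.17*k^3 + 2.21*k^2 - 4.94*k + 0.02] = 4.42 - 37.02*k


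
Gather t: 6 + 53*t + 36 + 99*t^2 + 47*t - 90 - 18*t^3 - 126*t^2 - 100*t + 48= -18*t^3 - 27*t^2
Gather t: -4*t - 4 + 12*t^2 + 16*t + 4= 12*t^2 + 12*t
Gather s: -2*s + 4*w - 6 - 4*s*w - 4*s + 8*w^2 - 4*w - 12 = s*(-4*w - 6) + 8*w^2 - 18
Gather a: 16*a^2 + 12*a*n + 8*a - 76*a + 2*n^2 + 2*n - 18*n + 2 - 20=16*a^2 + a*(12*n - 68) + 2*n^2 - 16*n - 18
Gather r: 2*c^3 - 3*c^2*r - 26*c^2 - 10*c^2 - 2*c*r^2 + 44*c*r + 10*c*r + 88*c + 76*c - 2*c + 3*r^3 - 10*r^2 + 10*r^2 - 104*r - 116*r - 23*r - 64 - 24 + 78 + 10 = 2*c^3 - 36*c^2 - 2*c*r^2 + 162*c + 3*r^3 + r*(-3*c^2 + 54*c - 243)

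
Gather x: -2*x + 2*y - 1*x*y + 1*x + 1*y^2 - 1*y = x*(-y - 1) + y^2 + y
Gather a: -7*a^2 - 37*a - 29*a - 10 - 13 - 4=-7*a^2 - 66*a - 27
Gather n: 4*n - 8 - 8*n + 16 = 8 - 4*n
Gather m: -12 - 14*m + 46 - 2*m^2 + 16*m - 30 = -2*m^2 + 2*m + 4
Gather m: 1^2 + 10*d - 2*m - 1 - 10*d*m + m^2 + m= 10*d + m^2 + m*(-10*d - 1)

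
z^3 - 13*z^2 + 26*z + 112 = (z - 8)*(z - 7)*(z + 2)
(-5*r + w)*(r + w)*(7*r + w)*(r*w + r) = -35*r^4*w - 35*r^4 - 33*r^3*w^2 - 33*r^3*w + 3*r^2*w^3 + 3*r^2*w^2 + r*w^4 + r*w^3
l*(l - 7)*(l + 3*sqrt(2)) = l^3 - 7*l^2 + 3*sqrt(2)*l^2 - 21*sqrt(2)*l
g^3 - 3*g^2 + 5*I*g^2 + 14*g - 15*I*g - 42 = (g - 3)*(g - 2*I)*(g + 7*I)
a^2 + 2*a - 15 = (a - 3)*(a + 5)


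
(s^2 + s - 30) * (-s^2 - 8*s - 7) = -s^4 - 9*s^3 + 15*s^2 + 233*s + 210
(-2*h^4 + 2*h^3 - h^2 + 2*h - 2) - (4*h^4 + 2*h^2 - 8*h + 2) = -6*h^4 + 2*h^3 - 3*h^2 + 10*h - 4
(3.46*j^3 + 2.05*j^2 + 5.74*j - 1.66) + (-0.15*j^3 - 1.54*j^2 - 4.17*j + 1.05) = 3.31*j^3 + 0.51*j^2 + 1.57*j - 0.61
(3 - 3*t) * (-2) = 6*t - 6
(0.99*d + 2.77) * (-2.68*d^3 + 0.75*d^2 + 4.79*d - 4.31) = -2.6532*d^4 - 6.6811*d^3 + 6.8196*d^2 + 9.0014*d - 11.9387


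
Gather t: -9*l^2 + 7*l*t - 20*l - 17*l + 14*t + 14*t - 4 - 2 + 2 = -9*l^2 - 37*l + t*(7*l + 28) - 4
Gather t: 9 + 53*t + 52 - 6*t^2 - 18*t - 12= -6*t^2 + 35*t + 49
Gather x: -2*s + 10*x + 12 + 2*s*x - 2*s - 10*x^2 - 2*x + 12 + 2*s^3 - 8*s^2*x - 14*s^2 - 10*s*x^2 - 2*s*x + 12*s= 2*s^3 - 14*s^2 + 8*s + x^2*(-10*s - 10) + x*(8 - 8*s^2) + 24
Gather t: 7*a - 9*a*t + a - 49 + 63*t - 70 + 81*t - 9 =8*a + t*(144 - 9*a) - 128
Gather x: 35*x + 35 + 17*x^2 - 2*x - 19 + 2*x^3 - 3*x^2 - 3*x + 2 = 2*x^3 + 14*x^2 + 30*x + 18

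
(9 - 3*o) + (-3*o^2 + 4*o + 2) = -3*o^2 + o + 11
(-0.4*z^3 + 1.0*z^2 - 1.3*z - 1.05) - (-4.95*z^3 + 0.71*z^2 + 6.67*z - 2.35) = 4.55*z^3 + 0.29*z^2 - 7.97*z + 1.3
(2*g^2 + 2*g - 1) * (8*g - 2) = 16*g^3 + 12*g^2 - 12*g + 2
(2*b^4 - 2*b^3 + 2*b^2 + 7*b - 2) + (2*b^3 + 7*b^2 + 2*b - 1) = 2*b^4 + 9*b^2 + 9*b - 3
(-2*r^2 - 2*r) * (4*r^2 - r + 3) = -8*r^4 - 6*r^3 - 4*r^2 - 6*r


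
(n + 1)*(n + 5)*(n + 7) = n^3 + 13*n^2 + 47*n + 35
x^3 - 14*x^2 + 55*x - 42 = (x - 7)*(x - 6)*(x - 1)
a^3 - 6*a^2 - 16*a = a*(a - 8)*(a + 2)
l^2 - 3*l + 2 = (l - 2)*(l - 1)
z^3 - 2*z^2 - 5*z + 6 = (z - 3)*(z - 1)*(z + 2)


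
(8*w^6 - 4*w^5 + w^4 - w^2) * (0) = 0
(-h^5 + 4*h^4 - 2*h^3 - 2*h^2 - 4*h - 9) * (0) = 0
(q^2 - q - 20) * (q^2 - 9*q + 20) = q^4 - 10*q^3 + 9*q^2 + 160*q - 400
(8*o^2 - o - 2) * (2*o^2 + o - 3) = 16*o^4 + 6*o^3 - 29*o^2 + o + 6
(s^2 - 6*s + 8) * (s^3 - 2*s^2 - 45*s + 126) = s^5 - 8*s^4 - 25*s^3 + 380*s^2 - 1116*s + 1008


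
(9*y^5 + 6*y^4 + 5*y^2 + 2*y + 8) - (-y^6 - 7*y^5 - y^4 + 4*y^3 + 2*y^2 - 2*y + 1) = y^6 + 16*y^5 + 7*y^4 - 4*y^3 + 3*y^2 + 4*y + 7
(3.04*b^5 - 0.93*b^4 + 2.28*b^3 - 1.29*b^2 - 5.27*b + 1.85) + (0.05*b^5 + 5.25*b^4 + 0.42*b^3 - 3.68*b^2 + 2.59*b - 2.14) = 3.09*b^5 + 4.32*b^4 + 2.7*b^3 - 4.97*b^2 - 2.68*b - 0.29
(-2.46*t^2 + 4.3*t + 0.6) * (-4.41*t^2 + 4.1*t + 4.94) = 10.8486*t^4 - 29.049*t^3 + 2.8316*t^2 + 23.702*t + 2.964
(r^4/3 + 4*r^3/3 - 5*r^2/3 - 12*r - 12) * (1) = r^4/3 + 4*r^3/3 - 5*r^2/3 - 12*r - 12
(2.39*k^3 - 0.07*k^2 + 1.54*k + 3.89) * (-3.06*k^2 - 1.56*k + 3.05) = -7.3134*k^5 - 3.5142*k^4 + 2.6863*k^3 - 14.5193*k^2 - 1.3714*k + 11.8645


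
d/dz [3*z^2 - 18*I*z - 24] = 6*z - 18*I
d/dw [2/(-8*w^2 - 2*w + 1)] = 4*(8*w + 1)/(8*w^2 + 2*w - 1)^2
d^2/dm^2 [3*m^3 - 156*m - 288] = 18*m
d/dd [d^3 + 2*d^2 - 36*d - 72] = 3*d^2 + 4*d - 36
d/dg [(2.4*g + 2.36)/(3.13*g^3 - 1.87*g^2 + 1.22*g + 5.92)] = (-15.024*g^3 - 17.6724*g^2 + 8.8264*g + 11.3288)/(9.7969*g^6 - 11.7062*g^5 + 11.1341*g^4 + 32.4964*g^3 - 20.6524*g^2 + 14.4448*g + 35.0464)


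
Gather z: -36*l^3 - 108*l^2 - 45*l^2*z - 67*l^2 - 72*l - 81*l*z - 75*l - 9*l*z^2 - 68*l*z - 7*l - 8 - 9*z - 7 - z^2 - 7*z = -36*l^3 - 175*l^2 - 154*l + z^2*(-9*l - 1) + z*(-45*l^2 - 149*l - 16) - 15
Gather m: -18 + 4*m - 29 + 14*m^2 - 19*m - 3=14*m^2 - 15*m - 50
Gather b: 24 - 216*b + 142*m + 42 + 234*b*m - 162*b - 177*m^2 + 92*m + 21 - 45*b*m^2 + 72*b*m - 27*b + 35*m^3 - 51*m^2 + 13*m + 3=b*(-45*m^2 + 306*m - 405) + 35*m^3 - 228*m^2 + 247*m + 90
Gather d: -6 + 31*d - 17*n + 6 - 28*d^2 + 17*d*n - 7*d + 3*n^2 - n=-28*d^2 + d*(17*n + 24) + 3*n^2 - 18*n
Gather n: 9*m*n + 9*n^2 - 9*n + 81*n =9*n^2 + n*(9*m + 72)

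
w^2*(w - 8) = w^3 - 8*w^2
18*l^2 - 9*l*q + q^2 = (-6*l + q)*(-3*l + q)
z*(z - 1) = z^2 - z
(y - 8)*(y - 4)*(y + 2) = y^3 - 10*y^2 + 8*y + 64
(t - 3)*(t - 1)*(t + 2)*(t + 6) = t^4 + 4*t^3 - 17*t^2 - 24*t + 36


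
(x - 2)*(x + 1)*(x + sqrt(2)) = x^3 - x^2 + sqrt(2)*x^2 - 2*x - sqrt(2)*x - 2*sqrt(2)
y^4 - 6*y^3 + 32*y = y*(y - 4)^2*(y + 2)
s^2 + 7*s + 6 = (s + 1)*(s + 6)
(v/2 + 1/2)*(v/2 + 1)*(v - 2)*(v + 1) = v^4/4 + v^3/2 - 3*v^2/4 - 2*v - 1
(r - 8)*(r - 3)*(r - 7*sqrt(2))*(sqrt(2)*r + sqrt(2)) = sqrt(2)*r^4 - 10*sqrt(2)*r^3 - 14*r^3 + 13*sqrt(2)*r^2 + 140*r^2 - 182*r + 24*sqrt(2)*r - 336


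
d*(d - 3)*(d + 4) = d^3 + d^2 - 12*d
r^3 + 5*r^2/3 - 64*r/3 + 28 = (r - 7/3)*(r - 2)*(r + 6)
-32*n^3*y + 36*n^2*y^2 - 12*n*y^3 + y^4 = y*(-8*n + y)*(-2*n + y)^2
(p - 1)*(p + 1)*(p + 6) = p^3 + 6*p^2 - p - 6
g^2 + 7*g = g*(g + 7)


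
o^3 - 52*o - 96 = (o - 8)*(o + 2)*(o + 6)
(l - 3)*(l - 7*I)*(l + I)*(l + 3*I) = l^4 - 3*l^3 - 3*I*l^3 + 25*l^2 + 9*I*l^2 - 75*l + 21*I*l - 63*I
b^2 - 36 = (b - 6)*(b + 6)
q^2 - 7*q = q*(q - 7)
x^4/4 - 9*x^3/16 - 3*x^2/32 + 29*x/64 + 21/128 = (x/2 + 1/4)^2*(x - 7/4)*(x - 3/2)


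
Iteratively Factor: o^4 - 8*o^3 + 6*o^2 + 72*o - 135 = (o + 3)*(o^3 - 11*o^2 + 39*o - 45) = (o - 3)*(o + 3)*(o^2 - 8*o + 15) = (o - 5)*(o - 3)*(o + 3)*(o - 3)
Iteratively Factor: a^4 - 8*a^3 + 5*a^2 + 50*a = (a - 5)*(a^3 - 3*a^2 - 10*a) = (a - 5)*(a + 2)*(a^2 - 5*a) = a*(a - 5)*(a + 2)*(a - 5)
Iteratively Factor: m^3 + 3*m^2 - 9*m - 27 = (m - 3)*(m^2 + 6*m + 9) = (m - 3)*(m + 3)*(m + 3)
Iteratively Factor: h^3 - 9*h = (h)*(h^2 - 9) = h*(h + 3)*(h - 3)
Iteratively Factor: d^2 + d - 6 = (d - 2)*(d + 3)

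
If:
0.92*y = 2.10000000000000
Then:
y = 2.28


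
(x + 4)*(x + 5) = x^2 + 9*x + 20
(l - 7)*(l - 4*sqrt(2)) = l^2 - 7*l - 4*sqrt(2)*l + 28*sqrt(2)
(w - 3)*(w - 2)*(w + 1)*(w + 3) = w^4 - w^3 - 11*w^2 + 9*w + 18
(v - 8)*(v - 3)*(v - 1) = v^3 - 12*v^2 + 35*v - 24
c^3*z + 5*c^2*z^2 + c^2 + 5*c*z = c*(c + 5*z)*(c*z + 1)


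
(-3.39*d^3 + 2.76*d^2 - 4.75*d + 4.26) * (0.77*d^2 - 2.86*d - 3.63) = -2.6103*d^5 + 11.8206*d^4 + 0.7546*d^3 + 6.8464*d^2 + 5.0589*d - 15.4638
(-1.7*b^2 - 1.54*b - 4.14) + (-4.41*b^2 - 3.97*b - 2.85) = -6.11*b^2 - 5.51*b - 6.99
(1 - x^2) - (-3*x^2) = 2*x^2 + 1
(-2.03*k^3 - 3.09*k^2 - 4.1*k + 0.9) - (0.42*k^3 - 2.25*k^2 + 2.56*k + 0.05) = -2.45*k^3 - 0.84*k^2 - 6.66*k + 0.85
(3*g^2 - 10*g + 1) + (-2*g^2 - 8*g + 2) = g^2 - 18*g + 3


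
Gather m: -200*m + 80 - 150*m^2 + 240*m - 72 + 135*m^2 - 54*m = -15*m^2 - 14*m + 8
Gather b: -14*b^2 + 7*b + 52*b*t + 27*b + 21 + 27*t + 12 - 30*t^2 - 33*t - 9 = -14*b^2 + b*(52*t + 34) - 30*t^2 - 6*t + 24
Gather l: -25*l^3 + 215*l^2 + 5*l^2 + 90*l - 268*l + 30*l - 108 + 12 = -25*l^3 + 220*l^2 - 148*l - 96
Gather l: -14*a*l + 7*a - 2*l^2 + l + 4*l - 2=7*a - 2*l^2 + l*(5 - 14*a) - 2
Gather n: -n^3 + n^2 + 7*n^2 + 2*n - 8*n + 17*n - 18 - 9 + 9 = -n^3 + 8*n^2 + 11*n - 18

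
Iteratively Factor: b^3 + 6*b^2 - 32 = (b - 2)*(b^2 + 8*b + 16) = (b - 2)*(b + 4)*(b + 4)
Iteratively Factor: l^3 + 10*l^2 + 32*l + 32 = (l + 4)*(l^2 + 6*l + 8) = (l + 2)*(l + 4)*(l + 4)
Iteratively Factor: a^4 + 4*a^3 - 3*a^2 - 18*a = (a - 2)*(a^3 + 6*a^2 + 9*a) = a*(a - 2)*(a^2 + 6*a + 9) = a*(a - 2)*(a + 3)*(a + 3)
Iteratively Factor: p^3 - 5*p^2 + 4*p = (p - 4)*(p^2 - p) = p*(p - 4)*(p - 1)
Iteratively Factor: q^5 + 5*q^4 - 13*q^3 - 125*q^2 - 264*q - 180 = (q + 3)*(q^4 + 2*q^3 - 19*q^2 - 68*q - 60) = (q + 2)*(q + 3)*(q^3 - 19*q - 30) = (q + 2)^2*(q + 3)*(q^2 - 2*q - 15) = (q + 2)^2*(q + 3)^2*(q - 5)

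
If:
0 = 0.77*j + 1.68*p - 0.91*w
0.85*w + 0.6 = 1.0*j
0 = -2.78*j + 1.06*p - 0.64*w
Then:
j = 0.01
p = -0.38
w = -0.69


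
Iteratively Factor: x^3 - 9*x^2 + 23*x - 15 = (x - 3)*(x^2 - 6*x + 5) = (x - 3)*(x - 1)*(x - 5)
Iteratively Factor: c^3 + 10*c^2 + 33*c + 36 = (c + 4)*(c^2 + 6*c + 9) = (c + 3)*(c + 4)*(c + 3)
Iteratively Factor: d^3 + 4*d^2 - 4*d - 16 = (d - 2)*(d^2 + 6*d + 8) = (d - 2)*(d + 2)*(d + 4)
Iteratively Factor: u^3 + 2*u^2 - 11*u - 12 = (u - 3)*(u^2 + 5*u + 4) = (u - 3)*(u + 1)*(u + 4)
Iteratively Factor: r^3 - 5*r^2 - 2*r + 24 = (r - 4)*(r^2 - r - 6) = (r - 4)*(r + 2)*(r - 3)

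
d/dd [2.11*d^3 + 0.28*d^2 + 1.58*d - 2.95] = 6.33*d^2 + 0.56*d + 1.58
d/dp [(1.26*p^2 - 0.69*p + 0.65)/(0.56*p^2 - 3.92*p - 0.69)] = (-4.5528*p^2 - 2.4668*p + 3.0241)/(0.3136*p^4 - 4.3904*p^3 + 14.5936*p^2 + 5.4096*p + 0.4761)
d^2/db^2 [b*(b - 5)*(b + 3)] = 6*b - 4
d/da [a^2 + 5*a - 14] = 2*a + 5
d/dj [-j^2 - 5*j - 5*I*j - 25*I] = -2*j - 5 - 5*I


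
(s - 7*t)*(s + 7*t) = s^2 - 49*t^2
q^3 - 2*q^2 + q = q*(q - 1)^2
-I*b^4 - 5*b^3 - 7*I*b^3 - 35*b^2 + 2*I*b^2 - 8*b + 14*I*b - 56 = (b + 7)*(b - 4*I)*(b - 2*I)*(-I*b + 1)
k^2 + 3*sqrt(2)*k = k*(k + 3*sqrt(2))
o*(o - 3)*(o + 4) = o^3 + o^2 - 12*o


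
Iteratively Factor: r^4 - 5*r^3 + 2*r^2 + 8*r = (r)*(r^3 - 5*r^2 + 2*r + 8) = r*(r - 2)*(r^2 - 3*r - 4) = r*(r - 4)*(r - 2)*(r + 1)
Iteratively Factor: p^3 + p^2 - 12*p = (p)*(p^2 + p - 12) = p*(p + 4)*(p - 3)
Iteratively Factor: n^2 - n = (n - 1)*(n)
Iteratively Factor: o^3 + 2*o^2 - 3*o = (o - 1)*(o^2 + 3*o) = (o - 1)*(o + 3)*(o)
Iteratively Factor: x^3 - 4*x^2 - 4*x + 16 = (x - 2)*(x^2 - 2*x - 8) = (x - 2)*(x + 2)*(x - 4)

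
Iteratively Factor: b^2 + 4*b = (b + 4)*(b)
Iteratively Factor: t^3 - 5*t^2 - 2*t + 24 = (t - 3)*(t^2 - 2*t - 8) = (t - 3)*(t + 2)*(t - 4)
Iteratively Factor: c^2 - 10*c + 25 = (c - 5)*(c - 5)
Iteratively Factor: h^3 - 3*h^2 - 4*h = (h)*(h^2 - 3*h - 4) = h*(h + 1)*(h - 4)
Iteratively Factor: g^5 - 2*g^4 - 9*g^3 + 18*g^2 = (g + 3)*(g^4 - 5*g^3 + 6*g^2) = (g - 2)*(g + 3)*(g^3 - 3*g^2) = (g - 3)*(g - 2)*(g + 3)*(g^2) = g*(g - 3)*(g - 2)*(g + 3)*(g)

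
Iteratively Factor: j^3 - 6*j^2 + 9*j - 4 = (j - 1)*(j^2 - 5*j + 4) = (j - 1)^2*(j - 4)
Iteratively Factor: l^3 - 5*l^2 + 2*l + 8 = (l - 2)*(l^2 - 3*l - 4) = (l - 2)*(l + 1)*(l - 4)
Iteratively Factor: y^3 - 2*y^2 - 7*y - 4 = (y + 1)*(y^2 - 3*y - 4) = (y + 1)^2*(y - 4)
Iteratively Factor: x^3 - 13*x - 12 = (x + 1)*(x^2 - x - 12) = (x + 1)*(x + 3)*(x - 4)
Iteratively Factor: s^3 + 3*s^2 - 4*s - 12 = (s - 2)*(s^2 + 5*s + 6) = (s - 2)*(s + 2)*(s + 3)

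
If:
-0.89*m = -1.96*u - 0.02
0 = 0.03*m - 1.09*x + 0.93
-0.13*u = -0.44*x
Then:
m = 8.03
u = 3.64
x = 1.07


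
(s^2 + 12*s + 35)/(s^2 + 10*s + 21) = (s + 5)/(s + 3)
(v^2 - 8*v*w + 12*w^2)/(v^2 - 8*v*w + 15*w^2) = (v^2 - 8*v*w + 12*w^2)/(v^2 - 8*v*w + 15*w^2)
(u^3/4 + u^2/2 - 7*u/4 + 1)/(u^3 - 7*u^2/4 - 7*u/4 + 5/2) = (u^2 + 3*u - 4)/(4*u^2 - 3*u - 10)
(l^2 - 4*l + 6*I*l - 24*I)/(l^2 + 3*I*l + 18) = (l - 4)/(l - 3*I)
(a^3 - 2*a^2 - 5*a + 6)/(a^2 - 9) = (a^2 + a - 2)/(a + 3)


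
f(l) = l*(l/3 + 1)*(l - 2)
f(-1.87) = 2.73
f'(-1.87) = 0.25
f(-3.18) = -0.99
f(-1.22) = 2.33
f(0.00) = 0.00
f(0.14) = -0.27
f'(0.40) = -1.57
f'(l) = l*(l/3 + 1) + l*(l - 2)/3 + (l/3 + 1)*(l - 2)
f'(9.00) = 85.00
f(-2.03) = 2.65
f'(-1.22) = -1.32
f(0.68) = -1.10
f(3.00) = 6.00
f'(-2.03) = 0.77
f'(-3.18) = 5.99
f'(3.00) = 9.00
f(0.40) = -0.73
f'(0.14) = -1.89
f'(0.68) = -1.08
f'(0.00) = -2.00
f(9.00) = 252.00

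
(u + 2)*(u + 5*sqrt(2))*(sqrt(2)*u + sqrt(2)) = sqrt(2)*u^3 + 3*sqrt(2)*u^2 + 10*u^2 + 2*sqrt(2)*u + 30*u + 20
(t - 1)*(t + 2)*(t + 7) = t^3 + 8*t^2 + 5*t - 14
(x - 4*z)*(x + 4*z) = x^2 - 16*z^2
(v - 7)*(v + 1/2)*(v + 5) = v^3 - 3*v^2/2 - 36*v - 35/2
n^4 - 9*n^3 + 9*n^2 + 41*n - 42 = (n - 7)*(n - 3)*(n - 1)*(n + 2)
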